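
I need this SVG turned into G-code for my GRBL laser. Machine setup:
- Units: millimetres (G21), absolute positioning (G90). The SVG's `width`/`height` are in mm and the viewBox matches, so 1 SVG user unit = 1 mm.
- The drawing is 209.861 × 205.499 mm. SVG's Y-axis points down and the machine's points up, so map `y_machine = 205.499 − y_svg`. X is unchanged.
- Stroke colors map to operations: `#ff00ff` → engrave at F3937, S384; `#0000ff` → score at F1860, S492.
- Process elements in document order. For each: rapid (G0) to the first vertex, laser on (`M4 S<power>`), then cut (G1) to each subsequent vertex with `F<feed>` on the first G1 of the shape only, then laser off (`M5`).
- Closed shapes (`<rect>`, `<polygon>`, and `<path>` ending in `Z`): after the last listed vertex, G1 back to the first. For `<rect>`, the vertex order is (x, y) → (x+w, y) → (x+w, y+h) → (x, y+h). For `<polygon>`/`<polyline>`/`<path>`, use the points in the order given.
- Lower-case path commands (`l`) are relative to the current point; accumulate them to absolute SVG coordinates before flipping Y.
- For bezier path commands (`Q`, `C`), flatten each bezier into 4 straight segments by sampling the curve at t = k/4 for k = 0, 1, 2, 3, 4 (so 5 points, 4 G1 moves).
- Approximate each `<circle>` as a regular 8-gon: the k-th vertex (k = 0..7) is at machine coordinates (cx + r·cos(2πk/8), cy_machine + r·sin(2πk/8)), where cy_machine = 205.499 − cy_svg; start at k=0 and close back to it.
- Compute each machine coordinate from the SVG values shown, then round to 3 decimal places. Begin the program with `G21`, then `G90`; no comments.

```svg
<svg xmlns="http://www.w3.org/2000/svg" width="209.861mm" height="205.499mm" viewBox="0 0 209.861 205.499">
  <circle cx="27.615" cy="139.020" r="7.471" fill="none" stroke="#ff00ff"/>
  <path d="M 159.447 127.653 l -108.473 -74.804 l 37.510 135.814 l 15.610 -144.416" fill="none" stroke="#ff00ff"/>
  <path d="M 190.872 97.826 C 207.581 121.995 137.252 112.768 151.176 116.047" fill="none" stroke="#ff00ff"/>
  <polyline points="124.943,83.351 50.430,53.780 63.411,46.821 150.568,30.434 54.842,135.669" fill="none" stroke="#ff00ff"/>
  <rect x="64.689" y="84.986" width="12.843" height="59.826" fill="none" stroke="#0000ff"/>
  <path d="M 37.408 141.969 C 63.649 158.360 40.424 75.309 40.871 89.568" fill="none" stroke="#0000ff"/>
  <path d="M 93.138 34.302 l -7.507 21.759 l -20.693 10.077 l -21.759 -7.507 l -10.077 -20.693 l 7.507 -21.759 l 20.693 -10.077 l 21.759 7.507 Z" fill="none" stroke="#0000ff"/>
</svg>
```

viewBox `0 0 209.861 205.499` with mm width/height → 1 unit = 1 mm. Flip: y_m = 205.499 − y_svg.

**Shape 1** — `<circle>` circle, stroke `#ff00ff` → engrave (S384, F3937). Machine vertices: (35.086,66.479) → (32.898,71.762) → (27.615,73.950) → (22.332,71.762) → (20.144,66.479) → (22.332,61.196) → (27.615,59.008) → (32.898,61.196) → (35.086,66.479). Closed: final G1 returns to the first vertex.

**Shape 2** — `<path>` open polyline, stroke `#ff00ff` → engrave (S384, F3937). Machine vertices: (159.447,77.846) → (50.974,152.650) → (88.484,16.836) → (104.094,161.252). Open path.

**Shape 3** — `<path>` cubic bezier, stroke `#ff00ff` → engrave (S384, F3937). Control points (SVG): P0=(190.872,97.826), P1=(207.581,121.995), P2=(137.252,112.768), P3=(151.176,116.047); sampled at t=k/4. Machine vertices: (190.872,107.673) → (189.761,95.091) → (172.068,90.729) → (153.854,90.284) → (151.176,89.452). Open path.

**Shape 4** — `<polyline>` open polyline, stroke `#ff00ff` → engrave (S384, F3937). Machine vertices: (124.943,122.148) → (50.430,151.719) → (63.411,158.678) → (150.568,175.065) → (54.842,69.830). Open path.

**Shape 5** — `<rect>` rectangle, stroke `#0000ff` → score (S492, F1860). Machine vertices: (64.689,120.513) → (77.532,120.513) → (77.532,60.687) → (64.689,60.687) → (64.689,120.513). Closed: final G1 returns to the first vertex.

**Shape 6** — `<path>` cubic bezier, stroke `#0000ff` → score (S492, F1860). Control points (SVG): P0=(37.408,141.969), P1=(63.649,158.360), P2=(40.424,75.309), P3=(40.871,89.568); sampled at t=k/4. Machine vertices: (37.408,63.530) → (48.957,66.808) → (48.812,88.931) → (43.831,111.454) → (40.871,115.931). Open path.

**Shape 7** — `<path>` regular polygon, stroke `#0000ff` → score (S492, F1860). Machine vertices: (93.138,171.197) → (85.631,149.438) → (64.938,139.361) → (43.179,146.868) → (33.102,167.561) → (40.609,189.320) → (61.302,199.397) → (83.061,191.890) → (93.138,171.197). Closed: final G1 returns to the first vertex.

G21
G90
G0 X35.086 Y66.479
M4 S384
G1 X32.898 Y71.762 F3937
G1 X27.615 Y73.950
G1 X22.332 Y71.762
G1 X20.144 Y66.479
G1 X22.332 Y61.196
G1 X27.615 Y59.008
G1 X32.898 Y61.196
G1 X35.086 Y66.479
M5
G0 X159.447 Y77.846
M4 S384
G1 X50.974 Y152.650 F3937
G1 X88.484 Y16.836
G1 X104.094 Y161.252
M5
G0 X190.872 Y107.673
M4 S384
G1 X189.761 Y95.091 F3937
G1 X172.068 Y90.729
G1 X153.854 Y90.284
G1 X151.176 Y89.452
M5
G0 X124.943 Y122.148
M4 S384
G1 X50.430 Y151.719 F3937
G1 X63.411 Y158.678
G1 X150.568 Y175.065
G1 X54.842 Y69.830
M5
G0 X64.689 Y120.513
M4 S492
G1 X77.532 Y120.513 F1860
G1 X77.532 Y60.687
G1 X64.689 Y60.687
G1 X64.689 Y120.513
M5
G0 X37.408 Y63.530
M4 S492
G1 X48.957 Y66.808 F1860
G1 X48.812 Y88.931
G1 X43.831 Y111.454
G1 X40.871 Y115.931
M5
G0 X93.138 Y171.197
M4 S492
G1 X85.631 Y149.438 F1860
G1 X64.938 Y139.361
G1 X43.179 Y146.868
G1 X33.102 Y167.561
G1 X40.609 Y189.320
G1 X61.302 Y199.397
G1 X83.061 Y191.890
G1 X93.138 Y171.197
M5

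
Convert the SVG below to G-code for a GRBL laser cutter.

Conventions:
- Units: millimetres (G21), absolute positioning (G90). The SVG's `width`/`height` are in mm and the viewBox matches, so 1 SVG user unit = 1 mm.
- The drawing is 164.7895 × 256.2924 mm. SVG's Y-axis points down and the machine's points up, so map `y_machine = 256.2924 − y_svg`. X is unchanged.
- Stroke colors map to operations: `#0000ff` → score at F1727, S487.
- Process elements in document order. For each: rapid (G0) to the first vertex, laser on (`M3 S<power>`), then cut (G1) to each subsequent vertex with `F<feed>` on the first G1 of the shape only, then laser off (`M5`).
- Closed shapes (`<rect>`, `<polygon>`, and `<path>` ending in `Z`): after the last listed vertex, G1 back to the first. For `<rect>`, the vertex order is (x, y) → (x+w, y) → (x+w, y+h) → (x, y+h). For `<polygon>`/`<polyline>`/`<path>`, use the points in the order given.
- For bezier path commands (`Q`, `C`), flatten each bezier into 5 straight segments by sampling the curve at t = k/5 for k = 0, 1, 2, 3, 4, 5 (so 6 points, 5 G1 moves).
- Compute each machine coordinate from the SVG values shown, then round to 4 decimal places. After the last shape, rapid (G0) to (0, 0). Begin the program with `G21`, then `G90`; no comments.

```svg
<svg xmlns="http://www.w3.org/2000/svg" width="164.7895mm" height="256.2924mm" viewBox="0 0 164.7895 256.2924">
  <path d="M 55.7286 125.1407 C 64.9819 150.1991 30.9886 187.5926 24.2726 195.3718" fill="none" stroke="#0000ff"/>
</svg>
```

G21
G90
G0 X55.7286 Y131.1517
M3 S487
G1 X56.6552 Y114.9720 F1727
G1 X50.5877 Y97.8455
G1 X40.9114 Y81.7857
G1 X31.0113 Y68.8062
G1 X24.2726 Y60.9206
M5
G0 X0.0000 Y0.0000

viewBox `0 0 164.7895 256.2924` with mm width/height → 1 unit = 1 mm. Flip: y_m = 256.2924 − y_svg.

**Shape 1** — `<path>` cubic bezier, stroke `#0000ff` → score (S487, F1727). Control points (SVG): P0=(55.7286,125.1407), P1=(64.9819,150.1991), P2=(30.9886,187.5926), P3=(24.2726,195.3718); sampled at t=k/5. Machine vertices: (55.7286,131.1517) → (56.6552,114.9720) → (50.5877,97.8455) → (40.9114,81.7857) → (31.0113,68.8062) → (24.2726,60.9206). Open path.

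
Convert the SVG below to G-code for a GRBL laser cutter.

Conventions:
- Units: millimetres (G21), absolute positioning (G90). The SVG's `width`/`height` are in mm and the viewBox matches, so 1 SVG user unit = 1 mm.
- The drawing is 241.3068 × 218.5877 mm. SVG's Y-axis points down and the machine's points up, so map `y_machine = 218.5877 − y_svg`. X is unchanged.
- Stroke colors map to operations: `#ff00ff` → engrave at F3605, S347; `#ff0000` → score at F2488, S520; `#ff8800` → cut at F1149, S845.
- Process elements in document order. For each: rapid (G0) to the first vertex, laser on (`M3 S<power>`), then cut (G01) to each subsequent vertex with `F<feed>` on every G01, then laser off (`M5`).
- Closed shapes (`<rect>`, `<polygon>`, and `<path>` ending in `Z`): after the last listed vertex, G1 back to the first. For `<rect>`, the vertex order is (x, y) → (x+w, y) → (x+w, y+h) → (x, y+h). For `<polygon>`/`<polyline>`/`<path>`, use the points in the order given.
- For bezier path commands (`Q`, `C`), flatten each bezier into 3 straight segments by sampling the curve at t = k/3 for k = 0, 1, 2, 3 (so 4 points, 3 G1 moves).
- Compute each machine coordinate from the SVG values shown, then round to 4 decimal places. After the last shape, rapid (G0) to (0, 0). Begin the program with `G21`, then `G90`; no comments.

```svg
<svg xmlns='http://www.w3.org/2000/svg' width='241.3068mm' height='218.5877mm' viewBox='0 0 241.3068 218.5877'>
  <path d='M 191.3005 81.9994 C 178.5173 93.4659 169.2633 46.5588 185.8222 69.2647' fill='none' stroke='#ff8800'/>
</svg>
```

G21
G90
G0 X191.3005 Y136.5883
M3 S845
G01 X180.5190 Y139.8394 F1149
G01 X177.0423 Y153.5648 F1149
G01 X185.8222 Y149.3230 F1149
M5
G0 X0.0000 Y0.0000

1 u = 1 mm; y_m = 218.5877 − y.

[1] `<path>` cubic bezier, #ff8800→cut S845 F1149: (191.3005,136.5883) → (180.5190,139.8394) → (177.0423,153.5648) → (185.8222,149.3230)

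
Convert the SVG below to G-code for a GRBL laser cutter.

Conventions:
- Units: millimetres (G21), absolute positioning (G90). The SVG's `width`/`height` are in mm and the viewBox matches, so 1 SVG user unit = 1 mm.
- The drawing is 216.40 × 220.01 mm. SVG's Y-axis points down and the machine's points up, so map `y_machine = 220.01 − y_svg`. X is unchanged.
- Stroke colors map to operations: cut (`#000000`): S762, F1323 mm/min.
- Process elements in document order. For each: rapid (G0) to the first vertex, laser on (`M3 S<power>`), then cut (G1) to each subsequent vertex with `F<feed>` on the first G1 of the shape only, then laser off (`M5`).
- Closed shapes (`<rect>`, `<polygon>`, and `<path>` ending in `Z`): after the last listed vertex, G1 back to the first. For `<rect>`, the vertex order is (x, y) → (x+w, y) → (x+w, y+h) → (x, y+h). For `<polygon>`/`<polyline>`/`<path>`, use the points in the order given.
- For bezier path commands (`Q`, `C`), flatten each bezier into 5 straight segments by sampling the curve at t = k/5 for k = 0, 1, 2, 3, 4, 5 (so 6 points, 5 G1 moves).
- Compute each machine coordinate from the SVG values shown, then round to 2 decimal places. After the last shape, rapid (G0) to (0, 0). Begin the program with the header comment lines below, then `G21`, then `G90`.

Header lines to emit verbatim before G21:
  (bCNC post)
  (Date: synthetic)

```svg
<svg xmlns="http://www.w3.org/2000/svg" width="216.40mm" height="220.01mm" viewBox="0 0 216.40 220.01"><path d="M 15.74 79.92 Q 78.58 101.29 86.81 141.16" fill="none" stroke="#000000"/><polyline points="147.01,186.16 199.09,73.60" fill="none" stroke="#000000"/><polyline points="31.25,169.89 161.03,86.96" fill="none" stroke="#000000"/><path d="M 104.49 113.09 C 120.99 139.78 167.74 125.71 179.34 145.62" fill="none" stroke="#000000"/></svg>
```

1 u = 1 mm; y_m = 220.01 − y.

[1] `<path>` quadratic bezier, #000000→cut S762 F1323: (15.74,140.09) → (38.69,130.80) → (57.27,120.03) → (71.49,107.79) → (81.33,94.06) → (86.81,78.85)

[2] `<polyline>` line segment, #000000→cut S762 F1323: (147.01,33.85) → (199.09,146.41)

[3] `<polyline>` line segment, #000000→cut S762 F1323: (31.25,50.12) → (161.03,133.05)

[4] `<path>` cubic bezier, #000000→cut S762 F1323: (104.49,106.92) → (117.50,95.20) → (134.62,89.67) → (152.73,86.75) → (168.69,82.86) → (179.34,74.39)

(bCNC post)
(Date: synthetic)
G21
G90
G0 X15.74 Y140.09
M3 S762
G1 X38.69 Y130.80 F1323
G1 X57.27 Y120.03
G1 X71.49 Y107.79
G1 X81.33 Y94.06
G1 X86.81 Y78.85
M5
G0 X147.01 Y33.85
M3 S762
G1 X199.09 Y146.41 F1323
M5
G0 X31.25 Y50.12
M3 S762
G1 X161.03 Y133.05 F1323
M5
G0 X104.49 Y106.92
M3 S762
G1 X117.50 Y95.20 F1323
G1 X134.62 Y89.67
G1 X152.73 Y86.75
G1 X168.69 Y82.86
G1 X179.34 Y74.39
M5
G0 X0.00 Y0.00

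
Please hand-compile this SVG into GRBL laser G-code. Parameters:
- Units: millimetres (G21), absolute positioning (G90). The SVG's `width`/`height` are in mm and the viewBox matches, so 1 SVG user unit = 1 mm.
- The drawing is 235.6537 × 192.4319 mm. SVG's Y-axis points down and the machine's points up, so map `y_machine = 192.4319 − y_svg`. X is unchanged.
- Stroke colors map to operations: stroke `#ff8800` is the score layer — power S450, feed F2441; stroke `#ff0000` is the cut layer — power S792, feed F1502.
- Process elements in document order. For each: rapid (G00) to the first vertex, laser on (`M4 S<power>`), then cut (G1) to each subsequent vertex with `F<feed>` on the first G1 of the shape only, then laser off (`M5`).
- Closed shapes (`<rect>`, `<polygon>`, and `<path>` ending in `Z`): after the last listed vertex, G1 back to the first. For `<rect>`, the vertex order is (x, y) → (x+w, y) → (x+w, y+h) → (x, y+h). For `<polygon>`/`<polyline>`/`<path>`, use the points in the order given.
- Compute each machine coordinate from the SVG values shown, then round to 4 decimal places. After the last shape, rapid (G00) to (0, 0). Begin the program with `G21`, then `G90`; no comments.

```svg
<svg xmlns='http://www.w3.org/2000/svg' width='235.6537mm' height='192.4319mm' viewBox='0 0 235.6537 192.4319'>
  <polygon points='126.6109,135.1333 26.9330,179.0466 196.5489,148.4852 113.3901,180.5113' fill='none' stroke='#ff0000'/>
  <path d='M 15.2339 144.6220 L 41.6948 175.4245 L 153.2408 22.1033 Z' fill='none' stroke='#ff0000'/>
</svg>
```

G21
G90
G00 X126.6109 Y57.2986
M4 S792
G1 X26.9330 Y13.3853 F1502
G1 X196.5489 Y43.9467
G1 X113.3901 Y11.9206
G1 X126.6109 Y57.2986
M5
G00 X15.2339 Y47.8099
M4 S792
G1 X41.6948 Y17.0074 F1502
G1 X153.2408 Y170.3286
G1 X15.2339 Y47.8099
M5
G00 X0.0000 Y0.0000

Since the viewBox matches the mm dimensions, user units are millimetres directly. The only transform is the Y-flip y_m = 192.4319 − y_svg.

Shape 1 is a closed polygon drawn with `<polygon>`. Its stroke #ff0000 means cut at S792, F1502. After flipping Y the toolpath is (126.6109,57.2986) → (26.9330,13.3853) → (196.5489,43.9467) → (113.3901,11.9206) → (126.6109,57.2986), returning to the start.

Shape 2 is a closed polygon drawn with `<path>`. Its stroke #ff0000 means cut at S792, F1502. After flipping Y the toolpath is (15.2339,47.8099) → (41.6948,17.0074) → (153.2408,170.3286) → (15.2339,47.8099), returning to the start.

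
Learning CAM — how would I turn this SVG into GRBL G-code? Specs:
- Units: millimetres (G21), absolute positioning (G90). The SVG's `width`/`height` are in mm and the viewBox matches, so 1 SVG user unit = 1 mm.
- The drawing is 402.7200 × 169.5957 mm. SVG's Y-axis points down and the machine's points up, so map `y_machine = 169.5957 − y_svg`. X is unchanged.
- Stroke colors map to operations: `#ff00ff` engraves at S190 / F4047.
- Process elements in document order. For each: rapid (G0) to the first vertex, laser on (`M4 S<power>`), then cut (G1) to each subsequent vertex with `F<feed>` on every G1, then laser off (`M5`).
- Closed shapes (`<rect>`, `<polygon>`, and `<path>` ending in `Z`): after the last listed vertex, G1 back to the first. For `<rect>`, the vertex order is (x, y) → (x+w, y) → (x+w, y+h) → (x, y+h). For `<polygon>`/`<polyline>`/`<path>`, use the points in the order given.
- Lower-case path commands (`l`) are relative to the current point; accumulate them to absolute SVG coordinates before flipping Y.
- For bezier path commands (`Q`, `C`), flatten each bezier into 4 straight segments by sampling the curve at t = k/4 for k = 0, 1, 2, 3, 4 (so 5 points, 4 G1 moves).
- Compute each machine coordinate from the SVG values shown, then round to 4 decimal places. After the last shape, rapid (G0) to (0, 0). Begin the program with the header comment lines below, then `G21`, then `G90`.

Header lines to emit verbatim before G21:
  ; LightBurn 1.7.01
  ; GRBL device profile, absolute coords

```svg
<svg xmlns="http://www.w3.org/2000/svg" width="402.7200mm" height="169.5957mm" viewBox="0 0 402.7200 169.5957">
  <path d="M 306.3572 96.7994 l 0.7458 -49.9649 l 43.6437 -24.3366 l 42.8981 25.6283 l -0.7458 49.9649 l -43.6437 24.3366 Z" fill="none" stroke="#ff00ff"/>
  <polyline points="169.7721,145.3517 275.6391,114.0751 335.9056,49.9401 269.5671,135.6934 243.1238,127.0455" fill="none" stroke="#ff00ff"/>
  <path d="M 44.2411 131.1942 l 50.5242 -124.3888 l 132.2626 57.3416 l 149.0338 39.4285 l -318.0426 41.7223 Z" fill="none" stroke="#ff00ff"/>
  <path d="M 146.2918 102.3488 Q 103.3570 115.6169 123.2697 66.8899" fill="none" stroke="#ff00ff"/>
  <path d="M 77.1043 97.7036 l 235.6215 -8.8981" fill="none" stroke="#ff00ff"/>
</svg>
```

; LightBurn 1.7.01
; GRBL device profile, absolute coords
G21
G90
G0 X306.3572 Y72.7963
M4 S190
G1 X307.1030 Y122.7612 F4047
G1 X350.7467 Y147.0978 F4047
G1 X393.6448 Y121.4695 F4047
G1 X392.8990 Y71.5046 F4047
G1 X349.2553 Y47.1680 F4047
G1 X306.3572 Y72.7963 F4047
M5
G0 X169.7721 Y24.2440
M4 S190
G1 X275.6391 Y55.5206 F4047
G1 X335.9056 Y119.6556 F4047
G1 X269.5671 Y33.9023 F4047
G1 X243.1238 Y42.5502 F4047
M5
G0 X44.2411 Y38.4015
M4 S190
G1 X94.7653 Y162.7903 F4047
G1 X227.0279 Y105.4487 F4047
G1 X376.0617 Y66.0202 F4047
G1 X58.0191 Y24.2979 F4047
G1 X44.2411 Y38.4015 F4047
M5
G0 X146.2918 Y67.2469
M4 S190
G1 X128.7524 Y64.4875 F4047
G1 X119.0689 Y69.4776 F4047
G1 X117.2413 Y82.2170 F4047
G1 X123.2697 Y102.7058 F4047
M5
G0 X77.1043 Y71.8921
M4 S190
G1 X312.7258 Y80.7902 F4047
M5
G0 X0.0000 Y0.0000

Since the viewBox matches the mm dimensions, user units are millimetres directly. The only transform is the Y-flip y_m = 169.5957 − y_svg.

Shape 1 is a regular polygon drawn with `<path>`. Its stroke #ff00ff means engrave at S190, F4047. After flipping Y the toolpath is (306.3572,72.7963) → (307.1030,122.7612) → (350.7467,147.0978) → (393.6448,121.4695) → (392.8990,71.5046) → (349.2553,47.1680) → (306.3572,72.7963), returning to the start.

Shape 2 is a open polyline drawn with `<polyline>`. Its stroke #ff00ff means engrave at S190, F4047. After flipping Y the toolpath is (169.7721,24.2440) → (275.6391,55.5206) → (335.9056,119.6556) → (269.5671,33.9023) → (243.1238,42.5502).

Shape 3 is a closed polygon drawn with `<path>`. Its stroke #ff00ff means engrave at S190, F4047. After flipping Y the toolpath is (44.2411,38.4015) → (94.7653,162.7903) → (227.0279,105.4487) → (376.0617,66.0202) → (58.0191,24.2979) → (44.2411,38.4015), returning to the start.

Shape 4 is a quadratic bezier drawn with `<path>`. Its stroke #ff00ff means engrave at S190, F4047. After flipping Y the toolpath is (146.2918,67.2469) → (128.7524,64.4875) → (119.0689,69.4776) → (117.2413,82.2170) → (123.2697,102.7058).

Shape 5 is a line segment drawn with `<path>`. Its stroke #ff00ff means engrave at S190, F4047. After flipping Y the toolpath is (77.1043,71.8921) → (312.7258,80.7902).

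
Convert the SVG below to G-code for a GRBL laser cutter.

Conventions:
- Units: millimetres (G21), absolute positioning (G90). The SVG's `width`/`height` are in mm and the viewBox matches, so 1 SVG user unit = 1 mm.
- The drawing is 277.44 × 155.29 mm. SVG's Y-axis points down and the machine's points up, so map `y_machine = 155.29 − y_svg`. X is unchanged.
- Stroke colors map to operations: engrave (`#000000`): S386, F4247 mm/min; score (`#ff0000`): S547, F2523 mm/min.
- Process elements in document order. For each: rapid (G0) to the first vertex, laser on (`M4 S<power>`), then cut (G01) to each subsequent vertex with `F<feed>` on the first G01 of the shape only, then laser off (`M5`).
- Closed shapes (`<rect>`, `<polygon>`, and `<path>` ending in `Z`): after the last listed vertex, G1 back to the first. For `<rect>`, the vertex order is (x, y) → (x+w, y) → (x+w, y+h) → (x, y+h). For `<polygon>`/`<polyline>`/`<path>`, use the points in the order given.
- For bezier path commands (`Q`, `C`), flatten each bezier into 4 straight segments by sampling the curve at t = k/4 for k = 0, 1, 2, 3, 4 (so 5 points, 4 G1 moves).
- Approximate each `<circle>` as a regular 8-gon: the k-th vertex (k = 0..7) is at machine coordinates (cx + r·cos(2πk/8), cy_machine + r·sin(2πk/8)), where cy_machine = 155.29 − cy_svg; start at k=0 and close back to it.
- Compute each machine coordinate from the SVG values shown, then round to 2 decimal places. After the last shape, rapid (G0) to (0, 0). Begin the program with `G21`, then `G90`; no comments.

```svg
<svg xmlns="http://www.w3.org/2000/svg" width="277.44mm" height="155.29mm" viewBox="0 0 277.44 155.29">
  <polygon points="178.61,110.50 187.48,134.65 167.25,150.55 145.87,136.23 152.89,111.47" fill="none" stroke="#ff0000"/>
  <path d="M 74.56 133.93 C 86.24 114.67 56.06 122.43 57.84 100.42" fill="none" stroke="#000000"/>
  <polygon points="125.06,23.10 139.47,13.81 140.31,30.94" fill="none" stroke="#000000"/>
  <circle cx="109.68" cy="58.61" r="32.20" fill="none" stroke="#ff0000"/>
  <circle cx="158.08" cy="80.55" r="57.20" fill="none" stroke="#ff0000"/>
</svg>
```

1 u = 1 mm; y_m = 155.29 − y.

[1] `<polygon>` regular polygon, #ff0000→score S547 F2523: (178.61,44.79) → (187.48,20.64) → (167.25,4.74) → (145.87,19.06) → (152.89,43.82) → (178.61,44.79) (closed)

[2] `<path>` cubic bezier, #000000→engrave S386 F4247: (74.56,21.36) → (76.62,31.63) → (69.91,37.08) → (61.34,43.06) → (57.84,54.87)

[3] `<polygon>` regular polygon, #000000→engrave S386 F4247: (125.06,132.19) → (139.47,141.48) → (140.31,124.35) → (125.06,132.19) (closed)

[4] `<circle>` circle, #ff0000→score S547 F2523: (141.88,96.68) → (132.45,119.45) → (109.68,128.88) → (86.91,119.45) → (77.48,96.68) → (86.91,73.91) → (109.68,64.48) → (132.45,73.91) → (141.88,96.68) (closed)

[5] `<circle>` circle, #ff0000→score S547 F2523: (215.28,74.74) → (198.53,115.19) → (158.08,131.94) → (117.63,115.19) → (100.88,74.74) → (117.63,34.29) → (158.08,17.54) → (198.53,34.29) → (215.28,74.74) (closed)

G21
G90
G0 X178.61 Y44.79
M4 S547
G01 X187.48 Y20.64 F2523
G01 X167.25 Y4.74
G01 X145.87 Y19.06
G01 X152.89 Y43.82
G01 X178.61 Y44.79
M5
G0 X74.56 Y21.36
M4 S386
G01 X76.62 Y31.63 F4247
G01 X69.91 Y37.08
G01 X61.34 Y43.06
G01 X57.84 Y54.87
M5
G0 X125.06 Y132.19
M4 S386
G01 X139.47 Y141.48 F4247
G01 X140.31 Y124.35
G01 X125.06 Y132.19
M5
G0 X141.88 Y96.68
M4 S547
G01 X132.45 Y119.45 F2523
G01 X109.68 Y128.88
G01 X86.91 Y119.45
G01 X77.48 Y96.68
G01 X86.91 Y73.91
G01 X109.68 Y64.48
G01 X132.45 Y73.91
G01 X141.88 Y96.68
M5
G0 X215.28 Y74.74
M4 S547
G01 X198.53 Y115.19 F2523
G01 X158.08 Y131.94
G01 X117.63 Y115.19
G01 X100.88 Y74.74
G01 X117.63 Y34.29
G01 X158.08 Y17.54
G01 X198.53 Y34.29
G01 X215.28 Y74.74
M5
G0 X0.00 Y0.00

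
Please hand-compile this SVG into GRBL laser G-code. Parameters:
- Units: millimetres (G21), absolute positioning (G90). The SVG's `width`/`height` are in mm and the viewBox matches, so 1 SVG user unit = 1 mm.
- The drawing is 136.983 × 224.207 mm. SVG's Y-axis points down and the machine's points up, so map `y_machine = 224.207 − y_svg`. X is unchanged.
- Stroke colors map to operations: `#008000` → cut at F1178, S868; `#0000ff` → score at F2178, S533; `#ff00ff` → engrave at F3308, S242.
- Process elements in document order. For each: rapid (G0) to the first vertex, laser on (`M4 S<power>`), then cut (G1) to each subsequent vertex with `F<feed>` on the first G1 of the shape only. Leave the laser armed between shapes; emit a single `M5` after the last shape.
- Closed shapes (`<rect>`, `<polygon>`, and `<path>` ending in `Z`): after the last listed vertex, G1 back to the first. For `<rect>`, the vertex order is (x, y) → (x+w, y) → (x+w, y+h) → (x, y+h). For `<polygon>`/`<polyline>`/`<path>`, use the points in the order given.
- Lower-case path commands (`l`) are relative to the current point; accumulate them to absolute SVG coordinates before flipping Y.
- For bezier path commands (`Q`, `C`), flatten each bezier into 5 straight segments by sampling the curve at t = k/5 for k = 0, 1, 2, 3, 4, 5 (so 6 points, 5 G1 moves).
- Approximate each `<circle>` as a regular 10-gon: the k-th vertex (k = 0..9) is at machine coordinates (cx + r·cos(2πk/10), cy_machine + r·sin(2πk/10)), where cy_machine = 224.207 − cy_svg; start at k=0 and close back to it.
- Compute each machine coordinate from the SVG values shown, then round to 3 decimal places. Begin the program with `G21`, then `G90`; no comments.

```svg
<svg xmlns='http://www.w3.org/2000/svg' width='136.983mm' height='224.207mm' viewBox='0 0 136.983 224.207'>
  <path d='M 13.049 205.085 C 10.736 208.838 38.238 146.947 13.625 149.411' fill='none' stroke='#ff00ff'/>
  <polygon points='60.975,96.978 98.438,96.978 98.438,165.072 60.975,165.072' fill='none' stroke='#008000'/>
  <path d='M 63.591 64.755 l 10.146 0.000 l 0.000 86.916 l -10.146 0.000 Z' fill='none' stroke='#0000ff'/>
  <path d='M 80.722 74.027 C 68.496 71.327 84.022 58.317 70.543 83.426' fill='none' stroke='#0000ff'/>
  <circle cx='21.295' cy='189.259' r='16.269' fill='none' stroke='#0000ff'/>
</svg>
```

1 u = 1 mm; y_m = 224.207 − y.

[1] `<path>` cubic bezier, #ff00ff→engrave S242 F3308: (13.049,19.122) → (14.584,23.707) → (19.341,37.808) → (23.389,55.182) → (22.794,69.592) → (13.625,74.796)

[2] `<polygon>` rectangle, #008000→cut S868 F1178: (60.975,127.229) → (98.438,127.229) → (98.438,59.135) → (60.975,59.135) → (60.975,127.229) (closed)

[3] `<path>` rectangle, #0000ff→score S533 F2178: (63.591,159.452) → (73.737,159.452) → (73.737,72.536) → (63.591,72.536) → (63.591,159.452) (closed)

[4] `<path>` cubic bezier, #0000ff→score S533 F2178: (80.722,150.180) → (76.263,152.650) → (75.739,155.269) → (76.428,155.714) → (75.604,151.660) → (70.543,140.781)

[5] `<circle>` circle, #0000ff→score S533 F2178: (37.564,34.948) → (34.457,44.511) → (26.322,50.421) → (16.268,50.421) → (8.133,44.511) → (5.026,34.948) → (8.133,25.385) → (16.268,19.475) → (26.322,19.475) → (34.457,25.385) → (37.564,34.948) (closed)

G21
G90
G0 X13.049 Y19.122
M4 S242
G1 X14.584 Y23.707 F3308
G1 X19.341 Y37.808
G1 X23.389 Y55.182
G1 X22.794 Y69.592
G1 X13.625 Y74.796
G0 X60.975 Y127.229
M4 S868
G1 X98.438 Y127.229 F1178
G1 X98.438 Y59.135
G1 X60.975 Y59.135
G1 X60.975 Y127.229
G0 X63.591 Y159.452
M4 S533
G1 X73.737 Y159.452 F2178
G1 X73.737 Y72.536
G1 X63.591 Y72.536
G1 X63.591 Y159.452
G0 X80.722 Y150.180
M4 S533
G1 X76.263 Y152.650 F2178
G1 X75.739 Y155.269
G1 X76.428 Y155.714
G1 X75.604 Y151.660
G1 X70.543 Y140.781
G0 X37.564 Y34.948
M4 S533
G1 X34.457 Y44.511 F2178
G1 X26.322 Y50.421
G1 X16.268 Y50.421
G1 X8.133 Y44.511
G1 X5.026 Y34.948
G1 X8.133 Y25.385
G1 X16.268 Y19.475
G1 X26.322 Y19.475
G1 X34.457 Y25.385
G1 X37.564 Y34.948
M5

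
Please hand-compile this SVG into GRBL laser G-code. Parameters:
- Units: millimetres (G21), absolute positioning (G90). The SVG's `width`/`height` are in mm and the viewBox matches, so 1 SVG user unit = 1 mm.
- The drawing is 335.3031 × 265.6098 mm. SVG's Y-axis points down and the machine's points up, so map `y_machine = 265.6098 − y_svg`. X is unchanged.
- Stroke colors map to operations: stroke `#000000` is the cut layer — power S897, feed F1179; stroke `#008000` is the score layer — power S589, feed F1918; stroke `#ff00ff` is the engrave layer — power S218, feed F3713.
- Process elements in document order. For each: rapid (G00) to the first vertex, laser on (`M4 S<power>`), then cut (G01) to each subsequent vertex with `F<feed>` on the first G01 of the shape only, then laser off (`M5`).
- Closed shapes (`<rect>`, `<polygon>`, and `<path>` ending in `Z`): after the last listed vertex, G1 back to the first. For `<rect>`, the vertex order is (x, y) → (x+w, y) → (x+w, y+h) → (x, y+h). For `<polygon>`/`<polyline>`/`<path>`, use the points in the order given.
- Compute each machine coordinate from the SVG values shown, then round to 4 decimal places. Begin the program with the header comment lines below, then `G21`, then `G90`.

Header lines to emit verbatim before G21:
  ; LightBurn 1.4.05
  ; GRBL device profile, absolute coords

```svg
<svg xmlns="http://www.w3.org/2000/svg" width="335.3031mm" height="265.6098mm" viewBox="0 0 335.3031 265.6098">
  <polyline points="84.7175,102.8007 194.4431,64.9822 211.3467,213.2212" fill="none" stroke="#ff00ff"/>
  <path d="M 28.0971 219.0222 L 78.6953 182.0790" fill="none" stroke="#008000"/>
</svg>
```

; LightBurn 1.4.05
; GRBL device profile, absolute coords
G21
G90
G00 X84.7175 Y162.8091
M4 S218
G01 X194.4431 Y200.6276 F3713
G01 X211.3467 Y52.3886
M5
G00 X28.0971 Y46.5876
M4 S589
G01 X78.6953 Y83.5308 F1918
M5

viewBox `0 0 335.3031 265.6098` with mm width/height → 1 unit = 1 mm. Flip: y_m = 265.6098 − y_svg.

**Shape 1** — `<polyline>` open polyline, stroke `#ff00ff` → engrave (S218, F3713). Machine vertices: (84.7175,162.8091) → (194.4431,200.6276) → (211.3467,52.3886). Open path.

**Shape 2** — `<path>` line segment, stroke `#008000` → score (S589, F1918). Machine vertices: (28.0971,46.5876) → (78.6953,83.5308). Open path.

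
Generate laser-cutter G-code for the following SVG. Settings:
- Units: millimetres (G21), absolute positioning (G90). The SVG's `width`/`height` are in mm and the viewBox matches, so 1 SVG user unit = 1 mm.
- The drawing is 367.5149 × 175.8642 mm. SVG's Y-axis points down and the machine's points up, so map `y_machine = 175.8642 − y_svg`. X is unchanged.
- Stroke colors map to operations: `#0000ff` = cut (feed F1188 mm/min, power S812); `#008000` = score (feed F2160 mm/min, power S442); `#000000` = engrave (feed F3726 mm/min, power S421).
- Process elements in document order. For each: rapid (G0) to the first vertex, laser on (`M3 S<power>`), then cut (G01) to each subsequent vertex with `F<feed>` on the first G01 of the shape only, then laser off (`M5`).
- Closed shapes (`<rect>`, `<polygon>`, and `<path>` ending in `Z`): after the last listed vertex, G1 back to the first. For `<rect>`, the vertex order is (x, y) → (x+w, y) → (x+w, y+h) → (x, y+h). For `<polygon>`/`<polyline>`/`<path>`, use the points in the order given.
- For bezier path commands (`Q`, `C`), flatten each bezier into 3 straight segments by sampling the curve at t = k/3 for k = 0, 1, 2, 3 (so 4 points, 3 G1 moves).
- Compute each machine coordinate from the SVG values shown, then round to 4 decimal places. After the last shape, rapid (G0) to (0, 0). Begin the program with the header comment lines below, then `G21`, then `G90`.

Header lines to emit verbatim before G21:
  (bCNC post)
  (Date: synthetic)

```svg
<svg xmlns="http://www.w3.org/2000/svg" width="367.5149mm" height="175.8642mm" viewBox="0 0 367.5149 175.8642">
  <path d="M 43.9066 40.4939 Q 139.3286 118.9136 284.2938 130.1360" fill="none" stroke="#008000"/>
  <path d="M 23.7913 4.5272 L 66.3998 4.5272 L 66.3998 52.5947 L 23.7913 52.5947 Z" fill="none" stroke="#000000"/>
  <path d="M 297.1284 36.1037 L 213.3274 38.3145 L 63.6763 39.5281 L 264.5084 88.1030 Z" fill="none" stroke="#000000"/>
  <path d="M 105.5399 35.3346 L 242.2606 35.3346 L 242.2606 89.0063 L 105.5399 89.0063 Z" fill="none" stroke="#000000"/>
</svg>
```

1 u = 1 mm; y_m = 175.8642 − y.

[1] `<path>` quadratic bezier, #008000→score S442 F2160: (43.9066,135.3703) → (113.0261,90.5569) → (193.1551,60.6762) → (284.2938,45.7282)

[2] `<path>` rectangle, #000000→engrave S421 F3726: (23.7913,171.3370) → (66.3998,171.3370) → (66.3998,123.2695) → (23.7913,123.2695) → (23.7913,171.3370) (closed)

[3] `<path>` closed polygon, #000000→engrave S421 F3726: (297.1284,139.7605) → (213.3274,137.5497) → (63.6763,136.3361) → (264.5084,87.7612) → (297.1284,139.7605) (closed)

[4] `<path>` rectangle, #000000→engrave S421 F3726: (105.5399,140.5296) → (242.2606,140.5296) → (242.2606,86.8579) → (105.5399,86.8579) → (105.5399,140.5296) (closed)

(bCNC post)
(Date: synthetic)
G21
G90
G0 X43.9066 Y135.3703
M3 S442
G01 X113.0261 Y90.5569 F2160
G01 X193.1551 Y60.6762
G01 X284.2938 Y45.7282
M5
G0 X23.7913 Y171.3370
M3 S421
G01 X66.3998 Y171.3370 F3726
G01 X66.3998 Y123.2695
G01 X23.7913 Y123.2695
G01 X23.7913 Y171.3370
M5
G0 X297.1284 Y139.7605
M3 S421
G01 X213.3274 Y137.5497 F3726
G01 X63.6763 Y136.3361
G01 X264.5084 Y87.7612
G01 X297.1284 Y139.7605
M5
G0 X105.5399 Y140.5296
M3 S421
G01 X242.2606 Y140.5296 F3726
G01 X242.2606 Y86.8579
G01 X105.5399 Y86.8579
G01 X105.5399 Y140.5296
M5
G0 X0.0000 Y0.0000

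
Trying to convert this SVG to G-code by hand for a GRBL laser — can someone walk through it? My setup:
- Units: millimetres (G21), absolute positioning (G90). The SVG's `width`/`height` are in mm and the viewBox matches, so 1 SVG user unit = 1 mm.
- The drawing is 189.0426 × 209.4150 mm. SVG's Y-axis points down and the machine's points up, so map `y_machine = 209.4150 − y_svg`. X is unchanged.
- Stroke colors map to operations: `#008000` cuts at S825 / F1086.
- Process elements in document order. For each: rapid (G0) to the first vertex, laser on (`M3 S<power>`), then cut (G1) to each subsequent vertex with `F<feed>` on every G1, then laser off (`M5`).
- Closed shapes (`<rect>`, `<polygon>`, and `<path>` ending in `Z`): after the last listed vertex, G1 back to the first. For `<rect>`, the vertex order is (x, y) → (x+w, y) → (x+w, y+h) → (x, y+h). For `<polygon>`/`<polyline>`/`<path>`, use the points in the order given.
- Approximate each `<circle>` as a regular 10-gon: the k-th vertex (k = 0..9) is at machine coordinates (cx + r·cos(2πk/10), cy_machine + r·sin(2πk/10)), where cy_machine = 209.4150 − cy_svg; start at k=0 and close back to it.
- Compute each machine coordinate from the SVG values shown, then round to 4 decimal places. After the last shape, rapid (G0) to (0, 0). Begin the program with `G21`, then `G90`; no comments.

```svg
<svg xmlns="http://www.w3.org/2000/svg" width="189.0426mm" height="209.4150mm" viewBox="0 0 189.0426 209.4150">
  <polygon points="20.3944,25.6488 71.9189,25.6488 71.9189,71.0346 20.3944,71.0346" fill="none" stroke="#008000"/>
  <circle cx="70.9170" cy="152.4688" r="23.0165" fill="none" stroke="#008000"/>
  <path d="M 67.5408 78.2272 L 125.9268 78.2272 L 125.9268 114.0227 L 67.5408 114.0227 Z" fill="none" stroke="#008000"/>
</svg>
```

G21
G90
G0 X20.3944 Y183.7662
M3 S825
G1 X71.9189 Y183.7662 F1086
G1 X71.9189 Y138.3804 F1086
G1 X20.3944 Y138.3804 F1086
G1 X20.3944 Y183.7662 F1086
M5
G0 X93.9335 Y56.9462
M3 S825
G1 X89.5377 Y70.4750 F1086
G1 X78.0295 Y78.8362 F1086
G1 X63.8045 Y78.8362 F1086
G1 X52.2963 Y70.4750 F1086
G1 X47.9005 Y56.9462 F1086
G1 X52.2963 Y43.4174 F1086
G1 X63.8045 Y35.0562 F1086
G1 X78.0295 Y35.0562 F1086
G1 X89.5377 Y43.4174 F1086
G1 X93.9335 Y56.9462 F1086
M5
G0 X67.5408 Y131.1878
M3 S825
G1 X125.9268 Y131.1878 F1086
G1 X125.9268 Y95.3923 F1086
G1 X67.5408 Y95.3923 F1086
G1 X67.5408 Y131.1878 F1086
M5
G0 X0.0000 Y0.0000

1 u = 1 mm; y_m = 209.4150 − y.

[1] `<polygon>` rectangle, #008000→cut S825 F1086: (20.3944,183.7662) → (71.9189,183.7662) → (71.9189,138.3804) → (20.3944,138.3804) → (20.3944,183.7662) (closed)

[2] `<circle>` circle, #008000→cut S825 F1086: (93.9335,56.9462) → (89.5377,70.4750) → (78.0295,78.8362) → (63.8045,78.8362) → (52.2963,70.4750) → (47.9005,56.9462) → (52.2963,43.4174) → (63.8045,35.0562) → (78.0295,35.0562) → (89.5377,43.4174) → (93.9335,56.9462) (closed)

[3] `<path>` rectangle, #008000→cut S825 F1086: (67.5408,131.1878) → (125.9268,131.1878) → (125.9268,95.3923) → (67.5408,95.3923) → (67.5408,131.1878) (closed)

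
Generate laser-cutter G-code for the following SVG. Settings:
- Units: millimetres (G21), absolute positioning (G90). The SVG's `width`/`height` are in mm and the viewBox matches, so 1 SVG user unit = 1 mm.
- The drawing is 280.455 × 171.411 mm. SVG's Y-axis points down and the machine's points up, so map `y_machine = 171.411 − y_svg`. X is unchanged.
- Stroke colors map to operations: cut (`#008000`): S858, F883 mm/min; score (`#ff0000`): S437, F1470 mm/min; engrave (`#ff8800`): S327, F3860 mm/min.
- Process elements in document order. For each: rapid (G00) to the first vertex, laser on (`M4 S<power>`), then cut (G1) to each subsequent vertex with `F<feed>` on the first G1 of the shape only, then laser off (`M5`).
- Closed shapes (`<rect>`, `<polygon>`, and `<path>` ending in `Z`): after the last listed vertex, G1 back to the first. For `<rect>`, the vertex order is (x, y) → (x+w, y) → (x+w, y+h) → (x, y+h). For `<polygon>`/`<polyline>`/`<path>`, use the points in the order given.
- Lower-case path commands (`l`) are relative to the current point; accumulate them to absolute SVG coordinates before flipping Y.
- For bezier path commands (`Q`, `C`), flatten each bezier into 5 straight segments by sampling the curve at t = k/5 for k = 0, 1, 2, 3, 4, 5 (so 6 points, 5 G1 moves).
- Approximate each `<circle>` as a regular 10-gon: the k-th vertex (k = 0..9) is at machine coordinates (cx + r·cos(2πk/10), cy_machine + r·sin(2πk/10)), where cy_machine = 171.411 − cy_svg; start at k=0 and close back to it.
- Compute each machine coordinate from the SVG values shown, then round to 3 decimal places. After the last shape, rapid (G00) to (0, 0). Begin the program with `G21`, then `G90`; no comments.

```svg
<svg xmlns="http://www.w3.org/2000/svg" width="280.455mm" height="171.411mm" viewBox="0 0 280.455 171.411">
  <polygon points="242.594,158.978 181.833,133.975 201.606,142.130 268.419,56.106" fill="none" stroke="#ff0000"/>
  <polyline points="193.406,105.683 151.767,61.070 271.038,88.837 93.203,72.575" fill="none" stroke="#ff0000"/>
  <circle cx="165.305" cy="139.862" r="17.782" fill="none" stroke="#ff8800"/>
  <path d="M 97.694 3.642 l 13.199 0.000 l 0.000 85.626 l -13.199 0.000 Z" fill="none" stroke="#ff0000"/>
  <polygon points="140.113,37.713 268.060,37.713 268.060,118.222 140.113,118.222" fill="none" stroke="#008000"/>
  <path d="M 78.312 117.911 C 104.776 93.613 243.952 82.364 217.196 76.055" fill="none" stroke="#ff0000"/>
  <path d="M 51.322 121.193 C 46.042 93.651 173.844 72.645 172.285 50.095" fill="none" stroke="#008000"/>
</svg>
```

viewBox `0 0 280.455 171.411` with mm width/height → 1 unit = 1 mm. Flip: y_m = 171.411 − y_svg.

**Shape 1** — `<polygon>` closed polygon, stroke `#ff0000` → score (S437, F1470). Machine vertices: (242.594,12.433) → (181.833,37.436) → (201.606,29.281) → (268.419,115.305) → (242.594,12.433). Closed: final G1 returns to the first vertex.

**Shape 2** — `<polyline>` open polyline, stroke `#ff0000` → score (S437, F1470). Machine vertices: (193.406,65.728) → (151.767,110.341) → (271.038,82.574) → (93.203,98.836). Open path.

**Shape 3** — `<circle>` circle, stroke `#ff8800` → engrave (S327, F3860). Machine vertices: (183.087,31.549) → (179.691,42.001) → (170.800,48.461) → (159.810,48.461) → (150.919,42.001) → (147.523,31.549) → (150.919,21.097) → (159.810,14.637) → (170.800,14.637) → (179.691,21.097) → (183.087,31.549). Closed: final G1 returns to the first vertex.

**Shape 4** — `<path>` rectangle, stroke `#ff0000` → score (S437, F1470). Machine vertices: (97.694,167.769) → (110.893,167.769) → (110.893,82.143) → (97.694,82.143) → (97.694,167.769). Closed: final G1 returns to the first vertex.

**Shape 5** — `<polygon>` rectangle, stroke `#008000` → cut (S858, F883). Machine vertices: (140.113,133.698) → (268.060,133.698) → (268.060,53.189) → (140.113,53.189) → (140.113,133.698). Closed: final G1 returns to the first vertex.

**Shape 6** — `<path>` cubic bezier, stroke `#ff0000` → score (S437, F1470). Control points (SVG): P0=(78.312,117.911), P1=(104.776,93.613), P2=(243.952,82.364), P3=(217.196,76.055); sampled at t=k/5. Machine vertices: (78.312,53.500) → (105.487,66.578) → (146.337,76.913) → (187.489,84.895) → (215.567,90.913) → (217.196,95.356). Open path.

**Shape 7** — `<path>` cubic bezier, stroke `#008000` → cut (S858, F883). Control points (SVG): P0=(51.322,121.193), P1=(46.042,93.651), P2=(173.844,72.645), P3=(172.285,50.095); sampled at t=k/5. Machine vertices: (51.322,50.218) → (62.024,66.024) → (92.069,80.648) → (128.859,94.480) → (159.797,107.907) → (172.285,121.316). Open path.

G21
G90
G00 X242.594 Y12.433
M4 S437
G1 X181.833 Y37.436 F1470
G1 X201.606 Y29.281
G1 X268.419 Y115.305
G1 X242.594 Y12.433
M5
G00 X193.406 Y65.728
M4 S437
G1 X151.767 Y110.341 F1470
G1 X271.038 Y82.574
G1 X93.203 Y98.836
M5
G00 X183.087 Y31.549
M4 S327
G1 X179.691 Y42.001 F3860
G1 X170.800 Y48.461
G1 X159.810 Y48.461
G1 X150.919 Y42.001
G1 X147.523 Y31.549
G1 X150.919 Y21.097
G1 X159.810 Y14.637
G1 X170.800 Y14.637
G1 X179.691 Y21.097
G1 X183.087 Y31.549
M5
G00 X97.694 Y167.769
M4 S437
G1 X110.893 Y167.769 F1470
G1 X110.893 Y82.143
G1 X97.694 Y82.143
G1 X97.694 Y167.769
M5
G00 X140.113 Y133.698
M4 S858
G1 X268.060 Y133.698 F883
G1 X268.060 Y53.189
G1 X140.113 Y53.189
G1 X140.113 Y133.698
M5
G00 X78.312 Y53.500
M4 S437
G1 X105.487 Y66.578 F1470
G1 X146.337 Y76.913
G1 X187.489 Y84.895
G1 X215.567 Y90.913
G1 X217.196 Y95.356
M5
G00 X51.322 Y50.218
M4 S858
G1 X62.024 Y66.024 F883
G1 X92.069 Y80.648
G1 X128.859 Y94.480
G1 X159.797 Y107.907
G1 X172.285 Y121.316
M5
G00 X0.000 Y0.000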